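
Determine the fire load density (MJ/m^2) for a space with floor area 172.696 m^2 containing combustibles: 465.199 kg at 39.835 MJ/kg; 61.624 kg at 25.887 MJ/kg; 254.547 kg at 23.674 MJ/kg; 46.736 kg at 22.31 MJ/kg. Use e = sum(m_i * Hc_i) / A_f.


Total energy = 465.199*39.835 + 61.624*25.887 + 254.547*23.674 + 46.736*22.31
= 18531.20 + 1595.260 + 6026.146 + 1042.680
= 27195.29 MJ
e = 27195.29 / 172.696 = 157.47 MJ/m^2

157.47 MJ/m^2


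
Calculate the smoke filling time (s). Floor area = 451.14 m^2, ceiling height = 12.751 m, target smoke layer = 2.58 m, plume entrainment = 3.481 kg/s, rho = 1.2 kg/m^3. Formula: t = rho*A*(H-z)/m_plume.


H - z = 10.171 m
t = 1.2 * 451.14 * 10.171 / 3.481 = 1581.8 s

1581.8 s


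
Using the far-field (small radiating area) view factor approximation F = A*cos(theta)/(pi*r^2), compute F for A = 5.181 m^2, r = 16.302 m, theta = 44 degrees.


cos(44 deg) = 0.71934
pi*r^2 = 834.89
F = 5.181 * 0.71934 / 834.89 = 0.0044639

0.0044639


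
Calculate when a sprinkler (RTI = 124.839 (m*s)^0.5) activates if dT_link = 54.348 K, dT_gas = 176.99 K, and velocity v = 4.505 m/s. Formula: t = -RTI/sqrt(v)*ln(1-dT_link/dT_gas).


dT_link/dT_gas = 0.30707
ln(1 - 0.30707) = -0.36682
t = -124.839 / sqrt(4.505) * -0.36682 = 21.575 s

21.575 s


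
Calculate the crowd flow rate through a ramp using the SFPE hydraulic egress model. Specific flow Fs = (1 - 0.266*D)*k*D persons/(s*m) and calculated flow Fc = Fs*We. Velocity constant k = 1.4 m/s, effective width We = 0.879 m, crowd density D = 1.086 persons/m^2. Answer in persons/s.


1 - 0.266*D = 1 - 0.266*1.086 = 0.71112
Fs = 0.71112 * 1.4 * 1.086 = 1.0812 persons/(s*m)
Fc = 1.0812 * 0.879 = 0.95037 persons/s

0.95037 persons/s


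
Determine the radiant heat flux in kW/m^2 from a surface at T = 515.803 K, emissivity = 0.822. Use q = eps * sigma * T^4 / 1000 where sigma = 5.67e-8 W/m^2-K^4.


T^4 = 7.0784e+10
q = 0.822 * 5.67e-8 * 7.0784e+10 / 1000 = 3.2991 kW/m^2

3.2991 kW/m^2


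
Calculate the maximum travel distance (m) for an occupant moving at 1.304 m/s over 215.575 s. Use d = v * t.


d = 1.304 * 215.575 = 281.11 m

281.11 m


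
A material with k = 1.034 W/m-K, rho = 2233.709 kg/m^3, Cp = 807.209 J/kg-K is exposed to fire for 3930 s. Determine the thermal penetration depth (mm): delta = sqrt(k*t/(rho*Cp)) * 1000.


alpha = 1.034 / (2233.709 * 807.209) = 5.7347e-07 m^2/s
alpha * t = 0.0022537
delta = sqrt(0.0022537) * 1000 = 47.473 mm

47.473 mm


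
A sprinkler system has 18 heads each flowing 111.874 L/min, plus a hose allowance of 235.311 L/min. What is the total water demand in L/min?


Sprinkler demand = 18 * 111.874 = 2013.732 L/min
Total = 2013.732 + 235.311 = 2249.043 L/min

2249.043 L/min


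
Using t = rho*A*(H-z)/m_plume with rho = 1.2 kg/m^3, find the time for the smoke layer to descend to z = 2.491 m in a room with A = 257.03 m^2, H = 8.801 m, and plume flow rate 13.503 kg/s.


H - z = 6.31 m
t = 1.2 * 257.03 * 6.31 / 13.503 = 144.13 s

144.13 s


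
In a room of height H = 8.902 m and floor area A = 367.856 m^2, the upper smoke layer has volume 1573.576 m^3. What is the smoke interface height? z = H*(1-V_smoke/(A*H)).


V/(A*H) = 0.48053
1 - 0.48053 = 0.51947
z = 8.902 * 0.51947 = 4.6243 m

4.6243 m


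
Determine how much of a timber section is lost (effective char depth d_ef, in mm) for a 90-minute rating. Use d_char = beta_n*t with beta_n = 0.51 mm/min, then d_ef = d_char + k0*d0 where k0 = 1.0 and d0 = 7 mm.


d_char = 0.51 * 90 = 45.9 mm
d_ef = 45.9 + 1.0*7 = 52.9 mm

52.9 mm


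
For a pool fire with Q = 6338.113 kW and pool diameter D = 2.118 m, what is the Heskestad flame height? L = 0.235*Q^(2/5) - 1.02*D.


Q^(2/5) = 33.173
0.235 * Q^(2/5) = 7.7956
1.02 * D = 2.1604
L = 5.6353 m

5.6353 m


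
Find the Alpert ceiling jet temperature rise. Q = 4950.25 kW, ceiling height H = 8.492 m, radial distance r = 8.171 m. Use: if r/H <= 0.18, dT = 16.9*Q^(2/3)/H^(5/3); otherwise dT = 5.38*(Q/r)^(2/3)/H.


r/H = 8.171 / 8.492 = 0.96220
r/H > 0.18, so dT = 5.38*(Q/r)^(2/3)/H
Q/r = 605.83
(Q/r)^(2/3) = 71.598
dT = 5.38 * 71.598 / 8.492 = 45.360 K

45.360 K


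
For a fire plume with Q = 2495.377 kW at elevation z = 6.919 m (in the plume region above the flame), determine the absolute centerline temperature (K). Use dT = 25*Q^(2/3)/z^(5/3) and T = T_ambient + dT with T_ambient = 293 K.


Q^(2/3) = 183.97
z^(5/3) = 25.123
dT = 25 * 183.97 / 25.123 = 183.07 K
T = 293 + 183.07 = 476.07 K

476.07 K


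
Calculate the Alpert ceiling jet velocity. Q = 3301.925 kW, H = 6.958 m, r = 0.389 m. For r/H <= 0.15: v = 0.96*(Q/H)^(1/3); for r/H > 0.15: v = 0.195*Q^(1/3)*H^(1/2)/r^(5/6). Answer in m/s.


r/H = 0.389 / 6.958 = 0.055907
r/H <= 0.15, so v = 0.96*(Q/H)^(1/3)
Q/H = 474.55
(Q/H)^(1/3) = 7.8000
v = 0.96 * 7.8000 = 7.4880 m/s

7.4880 m/s


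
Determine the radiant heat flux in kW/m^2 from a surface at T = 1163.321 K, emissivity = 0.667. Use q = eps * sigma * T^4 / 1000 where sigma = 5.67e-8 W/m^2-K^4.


T^4 = 1.8315e+12
q = 0.667 * 5.67e-8 * 1.8315e+12 / 1000 = 69.264 kW/m^2

69.264 kW/m^2


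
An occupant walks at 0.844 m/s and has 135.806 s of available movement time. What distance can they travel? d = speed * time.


d = 0.844 * 135.806 = 114.62 m

114.62 m


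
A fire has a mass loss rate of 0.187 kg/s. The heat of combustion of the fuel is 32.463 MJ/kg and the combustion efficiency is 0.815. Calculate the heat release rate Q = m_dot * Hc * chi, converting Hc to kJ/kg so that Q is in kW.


Hc = 32.463 MJ/kg = 32.463 * 1000 kJ/kg = 32463 kJ/kg
Q = 0.187 kg/s * 32463 kJ/kg * 0.815 = 4947.5 kW

4947.5 kW


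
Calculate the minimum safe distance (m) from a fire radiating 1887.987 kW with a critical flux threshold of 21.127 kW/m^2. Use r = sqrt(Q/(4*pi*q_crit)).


4*pi*q_crit = 265.49
Q/(4*pi*q_crit) = 7.1113
r = sqrt(7.1113) = 2.6667 m

2.6667 m


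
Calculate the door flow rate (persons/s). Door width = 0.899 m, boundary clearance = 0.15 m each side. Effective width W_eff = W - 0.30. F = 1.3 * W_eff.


W_eff = 0.899 - 0.30 = 0.599 m
F = 1.3 * 0.599 = 0.77870 persons/s

0.77870 persons/s


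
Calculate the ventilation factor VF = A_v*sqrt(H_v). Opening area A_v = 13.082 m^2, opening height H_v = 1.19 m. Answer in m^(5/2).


sqrt(H_v) = 1.0909
VF = 13.082 * 1.0909 = 14.271 m^(5/2)

14.271 m^(5/2)


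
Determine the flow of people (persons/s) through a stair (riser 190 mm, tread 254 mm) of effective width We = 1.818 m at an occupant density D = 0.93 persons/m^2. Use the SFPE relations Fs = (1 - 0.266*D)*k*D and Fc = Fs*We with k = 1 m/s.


1 - 0.266*D = 1 - 0.266*0.93 = 0.75262
Fs = 0.75262 * 1 * 0.93 = 0.69994 persons/(s*m)
Fc = 0.69994 * 1.818 = 1.2725 persons/s

1.2725 persons/s


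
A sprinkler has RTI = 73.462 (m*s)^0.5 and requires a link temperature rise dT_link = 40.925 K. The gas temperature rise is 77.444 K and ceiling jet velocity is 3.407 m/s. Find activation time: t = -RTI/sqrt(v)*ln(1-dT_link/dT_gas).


dT_link/dT_gas = 0.52845
ln(1 - 0.52845) = -0.75172
t = -73.462 / sqrt(3.407) * -0.75172 = 29.918 s

29.918 s


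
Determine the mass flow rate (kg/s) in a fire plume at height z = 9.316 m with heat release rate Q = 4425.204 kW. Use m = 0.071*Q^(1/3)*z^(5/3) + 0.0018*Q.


Q^(1/3) = 16.418
z^(5/3) = 41.246
First term = 0.071 * 16.418 * 41.246 = 48.079
Second term = 0.0018 * 4425.204 = 7.9654
m = 56.044 kg/s

56.044 kg/s


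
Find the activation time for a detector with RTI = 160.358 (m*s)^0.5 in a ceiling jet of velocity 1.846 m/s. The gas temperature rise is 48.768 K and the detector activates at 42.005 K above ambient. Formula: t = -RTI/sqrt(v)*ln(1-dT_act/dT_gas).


dT_act/dT_gas = 0.86132
ln(1 - 0.86132) = -1.9756
t = -160.358 / sqrt(1.846) * -1.9756 = 233.17 s

233.17 s


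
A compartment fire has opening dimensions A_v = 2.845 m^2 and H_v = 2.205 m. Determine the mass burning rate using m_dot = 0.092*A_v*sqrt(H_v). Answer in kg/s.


sqrt(H_v) = 1.4849
m_dot = 0.092 * 2.845 * 1.4849 = 0.38866 kg/s

0.38866 kg/s


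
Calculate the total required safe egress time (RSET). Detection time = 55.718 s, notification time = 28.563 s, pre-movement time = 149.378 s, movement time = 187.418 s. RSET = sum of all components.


Total = 55.718 + 28.563 + 149.378 + 187.418 = 421.077 s

421.077 s


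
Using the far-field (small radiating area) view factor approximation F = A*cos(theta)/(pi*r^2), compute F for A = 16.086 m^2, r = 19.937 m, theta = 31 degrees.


cos(31 deg) = 0.85717
pi*r^2 = 1248.7
F = 16.086 * 0.85717 / 1248.7 = 0.011042

0.011042


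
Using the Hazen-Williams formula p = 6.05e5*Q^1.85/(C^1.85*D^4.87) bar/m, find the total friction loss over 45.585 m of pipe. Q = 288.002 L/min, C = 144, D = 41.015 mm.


Q^1.85 = 35472
C^1.85 = 9839.4
D^4.87 = 7.1619e+07
p/m = 0.030453 bar/m
p_total = 0.030453 * 45.585 = 1.3882 bar

1.3882 bar


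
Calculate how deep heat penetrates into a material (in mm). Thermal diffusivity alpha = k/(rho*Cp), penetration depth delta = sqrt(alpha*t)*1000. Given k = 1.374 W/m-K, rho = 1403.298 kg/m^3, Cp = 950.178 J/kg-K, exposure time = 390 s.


alpha = 1.374 / (1403.298 * 950.178) = 1.0305e-06 m^2/s
alpha * t = 0.00040188
delta = sqrt(0.00040188) * 1000 = 20.047 mm

20.047 mm


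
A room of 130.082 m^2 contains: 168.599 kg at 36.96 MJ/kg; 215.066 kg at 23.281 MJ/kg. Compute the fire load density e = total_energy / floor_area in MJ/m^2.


Total energy = 168.599*36.96 + 215.066*23.281
= 6231.419 + 5006.952
= 11238.37 MJ
e = 11238.37 / 130.082 = 86.395 MJ/m^2

86.395 MJ/m^2


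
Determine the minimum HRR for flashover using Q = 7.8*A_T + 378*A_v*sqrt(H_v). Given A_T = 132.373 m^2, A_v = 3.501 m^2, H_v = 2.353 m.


7.8*A_T = 1032.5
sqrt(H_v) = 1.5339
378*A_v*sqrt(H_v) = 2030.0
Q = 1032.5 + 2030.0 = 3062.5 kW

3062.5 kW


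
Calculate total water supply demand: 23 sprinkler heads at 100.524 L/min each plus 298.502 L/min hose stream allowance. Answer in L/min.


Sprinkler demand = 23 * 100.524 = 2312.052 L/min
Total = 2312.052 + 298.502 = 2610.554 L/min

2610.554 L/min


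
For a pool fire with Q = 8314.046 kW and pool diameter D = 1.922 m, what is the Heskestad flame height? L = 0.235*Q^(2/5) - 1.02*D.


Q^(2/5) = 36.976
0.235 * Q^(2/5) = 8.6895
1.02 * D = 1.9604
L = 6.7290 m

6.7290 m


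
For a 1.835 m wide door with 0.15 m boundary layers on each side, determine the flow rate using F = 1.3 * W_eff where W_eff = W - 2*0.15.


W_eff = 1.835 - 0.30 = 1.535 m
F = 1.3 * 1.535 = 1.9955 persons/s

1.9955 persons/s


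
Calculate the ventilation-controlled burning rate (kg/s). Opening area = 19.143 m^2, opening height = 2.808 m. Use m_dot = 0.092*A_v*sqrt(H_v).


sqrt(H_v) = 1.6757
m_dot = 0.092 * 19.143 * 1.6757 = 2.9512 kg/s

2.9512 kg/s


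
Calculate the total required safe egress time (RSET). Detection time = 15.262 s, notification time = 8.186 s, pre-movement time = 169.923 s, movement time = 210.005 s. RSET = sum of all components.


Total = 15.262 + 8.186 + 169.923 + 210.005 = 403.376 s

403.376 s


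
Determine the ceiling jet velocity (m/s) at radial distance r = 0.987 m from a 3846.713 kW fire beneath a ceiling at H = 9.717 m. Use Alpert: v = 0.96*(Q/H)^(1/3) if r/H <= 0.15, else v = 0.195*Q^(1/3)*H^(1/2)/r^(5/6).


r/H = 0.987 / 9.717 = 0.10157
r/H <= 0.15, so v = 0.96*(Q/H)^(1/3)
Q/H = 395.87
(Q/H)^(1/3) = 7.3426
v = 0.96 * 7.3426 = 7.0489 m/s

7.0489 m/s


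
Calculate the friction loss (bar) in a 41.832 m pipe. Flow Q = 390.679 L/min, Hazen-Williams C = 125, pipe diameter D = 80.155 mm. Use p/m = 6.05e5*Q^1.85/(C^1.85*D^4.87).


Q^1.85 = 62354
C^1.85 = 7573.3
D^4.87 = 1.8713e+09
p/m = 0.0026619 bar/m
p_total = 0.0026619 * 41.832 = 0.11135 bar

0.11135 bar


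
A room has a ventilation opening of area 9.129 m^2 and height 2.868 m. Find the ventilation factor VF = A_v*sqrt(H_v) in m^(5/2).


sqrt(H_v) = 1.6935
VF = 9.129 * 1.6935 = 15.460 m^(5/2)

15.460 m^(5/2)


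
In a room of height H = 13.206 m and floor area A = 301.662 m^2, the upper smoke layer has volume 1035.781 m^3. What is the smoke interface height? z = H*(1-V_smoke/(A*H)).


V/(A*H) = 0.26000
1 - 0.26000 = 0.74000
z = 13.206 * 0.74000 = 9.7724 m

9.7724 m


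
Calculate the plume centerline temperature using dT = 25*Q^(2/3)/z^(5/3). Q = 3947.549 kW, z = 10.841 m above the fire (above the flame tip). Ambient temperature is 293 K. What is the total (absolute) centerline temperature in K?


Q^(2/3) = 249.78
z^(5/3) = 53.103
dT = 25 * 249.78 / 53.103 = 117.59 K
T = 293 + 117.59 = 410.59 K

410.59 K


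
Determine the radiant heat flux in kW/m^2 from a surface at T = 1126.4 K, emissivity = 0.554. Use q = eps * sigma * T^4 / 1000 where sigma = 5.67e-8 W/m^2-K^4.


T^4 = 1.6098e+12
q = 0.554 * 5.67e-8 * 1.6098e+12 / 1000 = 50.567 kW/m^2

50.567 kW/m^2


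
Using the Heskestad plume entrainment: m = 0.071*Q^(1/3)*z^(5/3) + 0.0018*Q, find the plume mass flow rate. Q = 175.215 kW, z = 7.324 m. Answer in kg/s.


Q^(1/3) = 5.5957
z^(5/3) = 27.621
First term = 0.071 * 5.5957 * 27.621 = 10.974
Second term = 0.0018 * 175.215 = 0.31539
m = 11.289 kg/s

11.289 kg/s


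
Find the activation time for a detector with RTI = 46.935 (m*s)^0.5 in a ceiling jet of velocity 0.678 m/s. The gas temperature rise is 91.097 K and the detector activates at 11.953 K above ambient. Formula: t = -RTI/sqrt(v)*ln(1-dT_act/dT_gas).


dT_act/dT_gas = 0.13121
ln(1 - 0.13121) = -0.14066
t = -46.935 / sqrt(0.678) * -0.14066 = 8.0175 s

8.0175 s


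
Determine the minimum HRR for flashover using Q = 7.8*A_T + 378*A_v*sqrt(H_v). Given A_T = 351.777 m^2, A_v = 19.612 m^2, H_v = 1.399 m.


7.8*A_T = 2743.9
sqrt(H_v) = 1.1828
378*A_v*sqrt(H_v) = 8768.4
Q = 2743.9 + 8768.4 = 11512 kW

11512 kW


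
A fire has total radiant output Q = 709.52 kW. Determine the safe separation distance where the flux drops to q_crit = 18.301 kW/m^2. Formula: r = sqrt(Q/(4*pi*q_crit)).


4*pi*q_crit = 229.98
Q/(4*pi*q_crit) = 3.0852
r = sqrt(3.0852) = 1.7565 m

1.7565 m


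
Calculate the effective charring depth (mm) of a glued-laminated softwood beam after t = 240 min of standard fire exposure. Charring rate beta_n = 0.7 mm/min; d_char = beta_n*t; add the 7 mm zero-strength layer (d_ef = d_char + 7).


d_char = 0.7 * 240 = 168 mm
d_ef = 168 + 1.0*7 = 175 mm

175 mm


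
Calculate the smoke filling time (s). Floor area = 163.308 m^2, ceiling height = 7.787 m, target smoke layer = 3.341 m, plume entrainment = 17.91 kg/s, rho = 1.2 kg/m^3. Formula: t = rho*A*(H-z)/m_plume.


H - z = 4.446 m
t = 1.2 * 163.308 * 4.446 / 17.91 = 48.648 s

48.648 s


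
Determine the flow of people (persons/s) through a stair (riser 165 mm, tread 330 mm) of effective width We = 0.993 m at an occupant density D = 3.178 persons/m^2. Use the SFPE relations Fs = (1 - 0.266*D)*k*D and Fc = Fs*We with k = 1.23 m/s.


1 - 0.266*D = 1 - 0.266*3.178 = 0.15465
Fs = 0.15465 * 1.23 * 3.178 = 0.60453 persons/(s*m)
Fc = 0.60453 * 0.993 = 0.60029 persons/s

0.60029 persons/s


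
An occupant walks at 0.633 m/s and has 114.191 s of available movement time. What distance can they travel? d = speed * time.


d = 0.633 * 114.191 = 72.283 m

72.283 m


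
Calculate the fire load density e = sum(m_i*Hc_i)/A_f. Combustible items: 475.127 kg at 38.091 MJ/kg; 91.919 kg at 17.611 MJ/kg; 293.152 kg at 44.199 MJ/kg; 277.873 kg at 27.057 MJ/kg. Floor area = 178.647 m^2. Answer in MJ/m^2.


Total energy = 475.127*38.091 + 91.919*17.611 + 293.152*44.199 + 277.873*27.057
= 18098.06 + 1618.786 + 12957.03 + 7518.410
= 40192.28 MJ
e = 40192.28 / 178.647 = 224.98 MJ/m^2

224.98 MJ/m^2


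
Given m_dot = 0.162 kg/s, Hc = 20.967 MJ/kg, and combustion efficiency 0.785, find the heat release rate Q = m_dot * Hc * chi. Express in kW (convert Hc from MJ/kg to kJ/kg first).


Hc = 20.967 MJ/kg = 20.967 * 1000 kJ/kg = 20967 kJ/kg
Q = 0.162 kg/s * 20967 kJ/kg * 0.785 = 2666.4 kW

2666.4 kW


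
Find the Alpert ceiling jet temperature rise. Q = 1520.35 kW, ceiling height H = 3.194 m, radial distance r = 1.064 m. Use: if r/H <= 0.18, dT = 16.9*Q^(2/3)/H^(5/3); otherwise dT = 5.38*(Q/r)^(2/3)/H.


r/H = 1.064 / 3.194 = 0.33312
r/H > 0.18, so dT = 5.38*(Q/r)^(2/3)/H
Q/r = 1428.9
(Q/r)^(2/3) = 126.86
dT = 5.38 * 126.86 / 3.194 = 213.69 K

213.69 K


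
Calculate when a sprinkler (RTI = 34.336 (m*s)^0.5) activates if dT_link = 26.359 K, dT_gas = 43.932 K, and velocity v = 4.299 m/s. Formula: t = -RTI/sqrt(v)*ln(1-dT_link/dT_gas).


dT_link/dT_gas = 0.60000
ln(1 - 0.60000) = -0.91628
t = -34.336 / sqrt(4.299) * -0.91628 = 15.174 s

15.174 s


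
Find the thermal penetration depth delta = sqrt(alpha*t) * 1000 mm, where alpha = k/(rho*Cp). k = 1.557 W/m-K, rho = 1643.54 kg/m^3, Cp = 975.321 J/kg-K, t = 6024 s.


alpha = 1.557 / (1643.54 * 975.321) = 9.7132e-07 m^2/s
alpha * t = 0.0058512
delta = sqrt(0.0058512) * 1000 = 76.493 mm

76.493 mm


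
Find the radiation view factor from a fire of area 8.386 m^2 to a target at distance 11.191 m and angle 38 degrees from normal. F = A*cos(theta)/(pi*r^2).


cos(38 deg) = 0.78801
pi*r^2 = 393.45
F = 8.386 * 0.78801 / 393.45 = 0.016796

0.016796


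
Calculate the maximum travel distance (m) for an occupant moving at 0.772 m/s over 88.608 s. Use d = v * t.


d = 0.772 * 88.608 = 68.405 m

68.405 m


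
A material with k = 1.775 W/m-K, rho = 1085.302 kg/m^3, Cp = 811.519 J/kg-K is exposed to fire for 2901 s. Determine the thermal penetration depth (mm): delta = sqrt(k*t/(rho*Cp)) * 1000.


alpha = 1.775 / (1085.302 * 811.519) = 2.0153e-06 m^2/s
alpha * t = 0.0058465
delta = sqrt(0.0058465) * 1000 = 76.462 mm

76.462 mm


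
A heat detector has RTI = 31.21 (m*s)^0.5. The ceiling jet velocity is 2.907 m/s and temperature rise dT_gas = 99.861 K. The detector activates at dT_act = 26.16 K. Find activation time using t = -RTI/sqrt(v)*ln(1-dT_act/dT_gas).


dT_act/dT_gas = 0.26196
ln(1 - 0.26196) = -0.30376
t = -31.21 / sqrt(2.907) * -0.30376 = 5.5604 s

5.5604 s


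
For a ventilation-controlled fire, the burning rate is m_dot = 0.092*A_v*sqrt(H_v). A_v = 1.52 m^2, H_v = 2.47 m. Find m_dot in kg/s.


sqrt(H_v) = 1.5716
m_dot = 0.092 * 1.52 * 1.5716 = 0.21978 kg/s

0.21978 kg/s


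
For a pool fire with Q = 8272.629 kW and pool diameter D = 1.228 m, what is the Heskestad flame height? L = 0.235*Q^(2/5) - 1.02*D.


Q^(2/5) = 36.903
0.235 * Q^(2/5) = 8.6721
1.02 * D = 1.2526
L = 7.4196 m

7.4196 m


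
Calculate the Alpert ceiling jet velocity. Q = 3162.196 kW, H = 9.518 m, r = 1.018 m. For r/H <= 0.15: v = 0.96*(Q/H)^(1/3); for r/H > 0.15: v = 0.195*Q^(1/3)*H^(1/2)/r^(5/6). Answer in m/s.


r/H = 1.018 / 9.518 = 0.10696
r/H <= 0.15, so v = 0.96*(Q/H)^(1/3)
Q/H = 332.23
(Q/H)^(1/3) = 6.9260
v = 0.96 * 6.9260 = 6.6489 m/s

6.6489 m/s


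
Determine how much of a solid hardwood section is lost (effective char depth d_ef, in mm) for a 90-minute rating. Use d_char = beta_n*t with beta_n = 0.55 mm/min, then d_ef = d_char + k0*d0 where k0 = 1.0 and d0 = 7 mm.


d_char = 0.55 * 90 = 49.5 mm
d_ef = 49.5 + 1.0*7 = 56.5 mm

56.5 mm


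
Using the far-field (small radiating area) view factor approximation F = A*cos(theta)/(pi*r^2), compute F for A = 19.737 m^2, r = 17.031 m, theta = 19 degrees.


cos(19 deg) = 0.94552
pi*r^2 = 911.23
F = 19.737 * 0.94552 / 911.23 = 0.020480

0.020480


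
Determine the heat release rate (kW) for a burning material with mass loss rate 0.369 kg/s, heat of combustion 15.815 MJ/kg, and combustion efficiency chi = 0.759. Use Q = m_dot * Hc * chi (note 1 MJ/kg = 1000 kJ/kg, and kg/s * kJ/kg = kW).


Hc = 15.815 MJ/kg = 15.815 * 1000 kJ/kg = 15815 kJ/kg
Q = 0.369 kg/s * 15815 kJ/kg * 0.759 = 4429.3 kW

4429.3 kW


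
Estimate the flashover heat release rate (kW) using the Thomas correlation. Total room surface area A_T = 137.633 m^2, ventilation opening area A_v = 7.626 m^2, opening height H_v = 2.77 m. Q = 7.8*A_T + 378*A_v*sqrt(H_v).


7.8*A_T = 1073.5
sqrt(H_v) = 1.6643
378*A_v*sqrt(H_v) = 4797.6
Q = 1073.5 + 4797.6 = 5871.2 kW

5871.2 kW


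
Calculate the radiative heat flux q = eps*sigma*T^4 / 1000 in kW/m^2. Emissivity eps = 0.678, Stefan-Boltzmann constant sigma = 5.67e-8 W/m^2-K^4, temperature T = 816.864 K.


T^4 = 4.4524e+11
q = 0.678 * 5.67e-8 * 4.4524e+11 / 1000 = 17.116 kW/m^2

17.116 kW/m^2


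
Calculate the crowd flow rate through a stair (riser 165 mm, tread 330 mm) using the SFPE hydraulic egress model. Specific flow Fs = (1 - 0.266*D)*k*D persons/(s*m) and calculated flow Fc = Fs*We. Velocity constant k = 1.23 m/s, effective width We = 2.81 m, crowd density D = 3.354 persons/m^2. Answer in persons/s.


1 - 0.266*D = 1 - 0.266*3.354 = 0.10784
Fs = 0.10784 * 1.23 * 3.354 = 0.44487 persons/(s*m)
Fc = 0.44487 * 2.81 = 1.2501 persons/s

1.2501 persons/s


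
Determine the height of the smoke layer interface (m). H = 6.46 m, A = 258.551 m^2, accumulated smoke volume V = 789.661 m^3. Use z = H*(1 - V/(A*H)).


V/(A*H) = 0.47278
1 - 0.47278 = 0.52722
z = 6.46 * 0.52722 = 3.4058 m

3.4058 m


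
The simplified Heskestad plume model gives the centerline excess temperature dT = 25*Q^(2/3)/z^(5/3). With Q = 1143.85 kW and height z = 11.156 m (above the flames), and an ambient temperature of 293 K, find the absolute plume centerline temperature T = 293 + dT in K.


Q^(2/3) = 109.37
z^(5/3) = 55.699
dT = 25 * 109.37 / 55.699 = 49.091 K
T = 293 + 49.091 = 342.09 K

342.09 K


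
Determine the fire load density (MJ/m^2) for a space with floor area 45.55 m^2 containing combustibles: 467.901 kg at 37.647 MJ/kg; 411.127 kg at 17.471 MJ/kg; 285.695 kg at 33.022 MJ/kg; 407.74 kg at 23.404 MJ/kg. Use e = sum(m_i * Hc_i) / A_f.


Total energy = 467.901*37.647 + 411.127*17.471 + 285.695*33.022 + 407.74*23.404
= 17615.07 + 7182.800 + 9434.220 + 9542.747
= 43774.84 MJ
e = 43774.84 / 45.55 = 961.03 MJ/m^2

961.03 MJ/m^2


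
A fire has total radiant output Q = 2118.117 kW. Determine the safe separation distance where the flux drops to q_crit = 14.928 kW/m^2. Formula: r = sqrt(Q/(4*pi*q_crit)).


4*pi*q_crit = 187.59
Q/(4*pi*q_crit) = 11.291
r = sqrt(11.291) = 3.3602 m

3.3602 m


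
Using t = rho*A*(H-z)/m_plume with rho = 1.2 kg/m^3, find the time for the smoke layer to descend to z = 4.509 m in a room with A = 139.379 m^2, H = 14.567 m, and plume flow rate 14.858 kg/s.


H - z = 10.058 m
t = 1.2 * 139.379 * 10.058 / 14.858 = 113.22 s

113.22 s


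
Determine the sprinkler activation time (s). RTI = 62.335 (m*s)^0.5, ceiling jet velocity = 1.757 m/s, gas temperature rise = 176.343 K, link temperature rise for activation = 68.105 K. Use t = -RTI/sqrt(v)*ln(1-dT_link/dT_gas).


dT_link/dT_gas = 0.38621
ln(1 - 0.38621) = -0.48810
t = -62.335 / sqrt(1.757) * -0.48810 = 22.954 s

22.954 s


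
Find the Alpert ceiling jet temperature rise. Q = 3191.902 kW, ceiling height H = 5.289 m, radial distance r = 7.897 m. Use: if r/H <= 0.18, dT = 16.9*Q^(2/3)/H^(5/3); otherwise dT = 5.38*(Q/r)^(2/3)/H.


r/H = 7.897 / 5.289 = 1.4931
r/H > 0.18, so dT = 5.38*(Q/r)^(2/3)/H
Q/r = 404.19
(Q/r)^(2/3) = 54.667
dT = 5.38 * 54.667 / 5.289 = 55.608 K

55.608 K


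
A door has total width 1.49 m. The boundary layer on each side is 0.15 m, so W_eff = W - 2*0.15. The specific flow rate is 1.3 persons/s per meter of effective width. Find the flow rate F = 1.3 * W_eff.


W_eff = 1.49 - 0.30 = 1.19 m
F = 1.3 * 1.19 = 1.547 persons/s

1.547 persons/s


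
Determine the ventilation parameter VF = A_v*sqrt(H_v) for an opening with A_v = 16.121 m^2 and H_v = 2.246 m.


sqrt(H_v) = 1.4987
VF = 16.121 * 1.4987 = 24.160 m^(5/2)

24.160 m^(5/2)


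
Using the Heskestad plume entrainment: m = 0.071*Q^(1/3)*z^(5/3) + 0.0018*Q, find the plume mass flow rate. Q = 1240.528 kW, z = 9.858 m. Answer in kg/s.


Q^(1/3) = 10.745
z^(5/3) = 45.323
First term = 0.071 * 10.745 * 45.323 = 34.576
Second term = 0.0018 * 1240.528 = 2.2330
m = 36.809 kg/s

36.809 kg/s


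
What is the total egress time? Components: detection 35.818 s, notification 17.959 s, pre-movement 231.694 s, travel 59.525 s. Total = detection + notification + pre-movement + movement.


Total = 35.818 + 17.959 + 231.694 + 59.525 = 344.996 s

344.996 s


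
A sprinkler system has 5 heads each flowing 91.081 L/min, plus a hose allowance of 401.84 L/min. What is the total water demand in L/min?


Sprinkler demand = 5 * 91.081 = 455.405 L/min
Total = 455.405 + 401.84 = 857.245 L/min

857.245 L/min


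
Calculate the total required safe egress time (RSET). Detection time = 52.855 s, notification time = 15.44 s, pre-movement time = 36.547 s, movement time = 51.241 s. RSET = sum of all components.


Total = 52.855 + 15.44 + 36.547 + 51.241 = 156.083 s

156.083 s


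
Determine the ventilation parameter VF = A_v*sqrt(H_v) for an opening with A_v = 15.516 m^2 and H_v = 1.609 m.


sqrt(H_v) = 1.2685
VF = 15.516 * 1.2685 = 19.681 m^(5/2)

19.681 m^(5/2)


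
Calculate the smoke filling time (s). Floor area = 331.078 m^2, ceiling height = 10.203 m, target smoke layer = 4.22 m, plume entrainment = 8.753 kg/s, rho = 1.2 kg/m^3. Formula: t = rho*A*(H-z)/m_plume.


H - z = 5.983 m
t = 1.2 * 331.078 * 5.983 / 8.753 = 271.56 s

271.56 s


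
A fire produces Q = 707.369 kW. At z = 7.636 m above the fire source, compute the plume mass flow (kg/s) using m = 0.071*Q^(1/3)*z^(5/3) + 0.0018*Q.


Q^(1/3) = 8.9101
z^(5/3) = 29.610
First term = 0.071 * 8.9101 * 29.610 = 18.732
Second term = 0.0018 * 707.369 = 1.2733
m = 20.005 kg/s

20.005 kg/s


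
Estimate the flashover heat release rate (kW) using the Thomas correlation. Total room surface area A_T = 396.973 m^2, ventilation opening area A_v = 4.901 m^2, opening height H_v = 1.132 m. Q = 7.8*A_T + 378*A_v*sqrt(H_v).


7.8*A_T = 3096.4
sqrt(H_v) = 1.0640
378*A_v*sqrt(H_v) = 1971.1
Q = 3096.4 + 1971.1 = 5067.4 kW

5067.4 kW


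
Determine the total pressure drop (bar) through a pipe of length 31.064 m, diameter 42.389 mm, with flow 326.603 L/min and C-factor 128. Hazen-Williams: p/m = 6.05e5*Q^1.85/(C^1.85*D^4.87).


Q^1.85 = 44765
C^1.85 = 7913.0
D^4.87 = 8.4086e+07
p/m = 0.040703 bar/m
p_total = 0.040703 * 31.064 = 1.2644 bar

1.2644 bar


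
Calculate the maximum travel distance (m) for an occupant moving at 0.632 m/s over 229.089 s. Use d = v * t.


d = 0.632 * 229.089 = 144.78 m

144.78 m


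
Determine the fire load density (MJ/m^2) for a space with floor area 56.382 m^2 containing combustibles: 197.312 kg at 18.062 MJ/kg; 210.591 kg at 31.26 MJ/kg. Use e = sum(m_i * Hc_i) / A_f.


Total energy = 197.312*18.062 + 210.591*31.26
= 3563.849 + 6583.075
= 10146.92 MJ
e = 10146.92 / 56.382 = 179.97 MJ/m^2

179.97 MJ/m^2


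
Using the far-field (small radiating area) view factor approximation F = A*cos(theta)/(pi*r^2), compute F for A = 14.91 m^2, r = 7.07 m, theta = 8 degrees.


cos(8 deg) = 0.99027
pi*r^2 = 157.03
F = 14.91 * 0.99027 / 157.03 = 0.094025

0.094025


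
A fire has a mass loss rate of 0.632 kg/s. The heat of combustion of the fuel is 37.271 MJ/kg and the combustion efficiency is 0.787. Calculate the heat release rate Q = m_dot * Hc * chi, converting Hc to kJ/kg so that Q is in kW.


Hc = 37.271 MJ/kg = 37.271 * 1000 kJ/kg = 37271 kJ/kg
Q = 0.632 kg/s * 37271 kJ/kg * 0.787 = 18538 kW

18538 kW


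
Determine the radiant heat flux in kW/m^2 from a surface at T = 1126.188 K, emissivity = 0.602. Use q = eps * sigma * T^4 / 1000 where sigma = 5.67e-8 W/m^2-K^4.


T^4 = 1.6086e+12
q = 0.602 * 5.67e-8 * 1.6086e+12 / 1000 = 54.906 kW/m^2

54.906 kW/m^2


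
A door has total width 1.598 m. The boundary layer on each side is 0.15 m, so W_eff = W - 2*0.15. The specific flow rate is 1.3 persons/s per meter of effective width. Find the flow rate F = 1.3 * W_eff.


W_eff = 1.598 - 0.30 = 1.298 m
F = 1.3 * 1.298 = 1.6874 persons/s

1.6874 persons/s


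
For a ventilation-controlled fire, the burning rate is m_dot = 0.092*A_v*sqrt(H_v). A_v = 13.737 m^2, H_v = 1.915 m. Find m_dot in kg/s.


sqrt(H_v) = 1.3838
m_dot = 0.092 * 13.737 * 1.3838 = 1.7489 kg/s

1.7489 kg/s


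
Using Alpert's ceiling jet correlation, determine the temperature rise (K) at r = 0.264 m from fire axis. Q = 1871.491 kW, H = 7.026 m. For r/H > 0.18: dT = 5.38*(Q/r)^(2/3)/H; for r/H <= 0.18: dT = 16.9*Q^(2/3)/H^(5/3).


r/H = 0.264 / 7.026 = 0.037575
r/H <= 0.18, so dT = 16.9*Q^(2/3)/H^(5/3)
Q^(2/3) = 151.87
H^(5/3) = 25.774
dT = 16.9 * 151.87 / 25.774 = 99.578 K

99.578 K


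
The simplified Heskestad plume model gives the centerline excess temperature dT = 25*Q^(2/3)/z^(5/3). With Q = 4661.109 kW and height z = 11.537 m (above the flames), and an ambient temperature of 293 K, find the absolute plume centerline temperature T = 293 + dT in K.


Q^(2/3) = 279.04
z^(5/3) = 58.905
dT = 25 * 279.04 / 58.905 = 118.43 K
T = 293 + 118.43 = 411.43 K

411.43 K


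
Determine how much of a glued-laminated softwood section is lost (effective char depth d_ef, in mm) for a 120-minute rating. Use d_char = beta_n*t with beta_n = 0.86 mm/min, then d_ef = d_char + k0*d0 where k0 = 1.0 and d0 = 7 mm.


d_char = 0.86 * 120 = 103.2 mm
d_ef = 103.2 + 1.0*7 = 110.2 mm

110.2 mm


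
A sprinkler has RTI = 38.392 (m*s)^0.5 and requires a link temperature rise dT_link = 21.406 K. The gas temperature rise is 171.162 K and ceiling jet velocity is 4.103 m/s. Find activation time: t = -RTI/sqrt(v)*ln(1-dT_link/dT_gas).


dT_link/dT_gas = 0.12506
ln(1 - 0.12506) = -0.13360
t = -38.392 / sqrt(4.103) * -0.13360 = 2.5323 s

2.5323 s


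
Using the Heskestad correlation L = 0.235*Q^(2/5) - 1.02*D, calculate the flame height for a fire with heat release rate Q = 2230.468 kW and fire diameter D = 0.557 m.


Q^(2/5) = 21.845
0.235 * Q^(2/5) = 5.1337
1.02 * D = 0.56814
L = 4.5655 m

4.5655 m


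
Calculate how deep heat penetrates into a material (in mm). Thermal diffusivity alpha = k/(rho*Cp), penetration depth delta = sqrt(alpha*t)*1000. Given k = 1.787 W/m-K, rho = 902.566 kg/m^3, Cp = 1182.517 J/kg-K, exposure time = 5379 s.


alpha = 1.787 / (902.566 * 1182.517) = 1.6743e-06 m^2/s
alpha * t = 0.0090062
delta = sqrt(0.0090062) * 1000 = 94.901 mm

94.901 mm


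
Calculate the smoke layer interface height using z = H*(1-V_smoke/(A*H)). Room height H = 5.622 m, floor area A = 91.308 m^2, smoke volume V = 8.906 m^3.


V/(A*H) = 0.017349
1 - 0.017349 = 0.98265
z = 5.622 * 0.98265 = 5.5245 m

5.5245 m


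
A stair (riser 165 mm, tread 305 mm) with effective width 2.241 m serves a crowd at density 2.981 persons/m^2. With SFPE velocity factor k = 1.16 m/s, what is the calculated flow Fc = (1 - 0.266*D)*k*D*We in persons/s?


1 - 0.266*D = 1 - 0.266*2.981 = 0.20705
Fs = 0.20705 * 1.16 * 2.981 = 0.71598 persons/(s*m)
Fc = 0.71598 * 2.241 = 1.6045 persons/s

1.6045 persons/s


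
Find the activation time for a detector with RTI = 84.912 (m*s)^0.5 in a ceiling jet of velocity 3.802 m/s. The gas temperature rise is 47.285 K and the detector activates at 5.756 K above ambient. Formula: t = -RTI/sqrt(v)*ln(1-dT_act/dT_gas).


dT_act/dT_gas = 0.12173
ln(1 - 0.12173) = -0.12980
t = -84.912 / sqrt(3.802) * -0.12980 = 5.6525 s

5.6525 s


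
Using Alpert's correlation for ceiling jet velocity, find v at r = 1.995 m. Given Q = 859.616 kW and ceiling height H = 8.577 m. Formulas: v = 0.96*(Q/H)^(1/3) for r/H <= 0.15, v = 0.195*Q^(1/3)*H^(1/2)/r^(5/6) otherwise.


r/H = 1.995 / 8.577 = 0.23260
r/H > 0.15, so v = 0.195*Q^(1/3)*H^(1/2)/r^(5/6)
Q^(1/3) = 9.5083
H^(1/2) = 2.9287
r^(5/6) = 1.7781
v = 0.195 * 9.5083 * 2.9287 / 1.7781 = 3.0539 m/s

3.0539 m/s


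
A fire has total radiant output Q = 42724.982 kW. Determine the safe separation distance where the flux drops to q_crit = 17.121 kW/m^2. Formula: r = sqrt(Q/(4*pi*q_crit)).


4*pi*q_crit = 215.15
Q/(4*pi*q_crit) = 198.58
r = sqrt(198.58) = 14.092 m

14.092 m


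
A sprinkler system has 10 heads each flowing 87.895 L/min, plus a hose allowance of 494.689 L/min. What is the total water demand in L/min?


Sprinkler demand = 10 * 87.895 = 878.95 L/min
Total = 878.95 + 494.689 = 1373.639 L/min

1373.639 L/min


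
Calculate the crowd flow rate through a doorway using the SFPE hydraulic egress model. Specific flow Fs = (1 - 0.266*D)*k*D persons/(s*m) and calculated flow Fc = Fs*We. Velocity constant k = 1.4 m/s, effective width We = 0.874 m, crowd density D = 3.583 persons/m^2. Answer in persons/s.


1 - 0.266*D = 1 - 0.266*3.583 = 0.046922
Fs = 0.046922 * 1.4 * 3.583 = 0.23537 persons/(s*m)
Fc = 0.23537 * 0.874 = 0.20571 persons/s

0.20571 persons/s


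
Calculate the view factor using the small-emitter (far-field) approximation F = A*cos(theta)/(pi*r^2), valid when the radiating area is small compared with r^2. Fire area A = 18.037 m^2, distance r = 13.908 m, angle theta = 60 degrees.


cos(60 deg) = 0.5
pi*r^2 = 607.69
F = 18.037 * 0.5 / 607.69 = 0.014841

0.014841


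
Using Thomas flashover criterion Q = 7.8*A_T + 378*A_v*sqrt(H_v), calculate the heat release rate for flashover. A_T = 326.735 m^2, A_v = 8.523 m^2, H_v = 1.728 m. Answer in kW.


7.8*A_T = 2548.533
sqrt(H_v) = 1.3145
378*A_v*sqrt(H_v) = 4235.0
Q = 2548.533 + 4235.0 = 6783.6 kW

6783.6 kW


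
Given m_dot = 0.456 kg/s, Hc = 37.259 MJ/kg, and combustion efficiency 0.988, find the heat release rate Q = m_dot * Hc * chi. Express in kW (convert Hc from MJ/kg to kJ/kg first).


Hc = 37.259 MJ/kg = 37.259 * 1000 kJ/kg = 37259 kJ/kg
Q = 0.456 kg/s * 37259 kJ/kg * 0.988 = 16786 kW

16786 kW


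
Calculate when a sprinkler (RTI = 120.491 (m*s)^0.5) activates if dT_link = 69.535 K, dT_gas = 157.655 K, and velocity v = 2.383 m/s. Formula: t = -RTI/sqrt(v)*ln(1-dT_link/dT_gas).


dT_link/dT_gas = 0.44106
ln(1 - 0.44106) = -0.58171
t = -120.491 / sqrt(2.383) * -0.58171 = 45.404 s

45.404 s


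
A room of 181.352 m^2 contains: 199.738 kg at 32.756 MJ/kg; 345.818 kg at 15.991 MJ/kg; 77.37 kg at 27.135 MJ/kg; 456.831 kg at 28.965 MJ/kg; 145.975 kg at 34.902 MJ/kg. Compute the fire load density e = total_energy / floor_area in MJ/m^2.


Total energy = 199.738*32.756 + 345.818*15.991 + 77.37*27.135 + 456.831*28.965 + 145.975*34.902
= 6542.618 + 5529.976 + 2099.435 + 13232.11 + 5094.819
= 32498.96 MJ
e = 32498.96 / 181.352 = 179.20 MJ/m^2

179.20 MJ/m^2


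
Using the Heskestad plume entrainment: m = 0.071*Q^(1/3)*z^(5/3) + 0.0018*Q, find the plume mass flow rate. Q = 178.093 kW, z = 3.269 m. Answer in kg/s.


Q^(1/3) = 5.6262
z^(5/3) = 7.2004
First term = 0.071 * 5.6262 * 7.2004 = 2.8763
Second term = 0.0018 * 178.093 = 0.32057
m = 3.1969 kg/s

3.1969 kg/s


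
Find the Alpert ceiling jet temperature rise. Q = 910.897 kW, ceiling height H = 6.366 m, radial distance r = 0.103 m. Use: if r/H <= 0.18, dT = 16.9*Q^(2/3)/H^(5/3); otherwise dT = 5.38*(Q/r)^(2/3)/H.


r/H = 0.103 / 6.366 = 0.016180
r/H <= 0.18, so dT = 16.9*Q^(2/3)/H^(5/3)
Q^(2/3) = 93.968
H^(5/3) = 21.866
dT = 16.9 * 93.968 / 21.866 = 72.625 K

72.625 K


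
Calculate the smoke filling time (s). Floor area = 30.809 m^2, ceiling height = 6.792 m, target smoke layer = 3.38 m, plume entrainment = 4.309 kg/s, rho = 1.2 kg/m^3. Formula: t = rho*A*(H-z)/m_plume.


H - z = 3.412 m
t = 1.2 * 30.809 * 3.412 / 4.309 = 29.275 s

29.275 s


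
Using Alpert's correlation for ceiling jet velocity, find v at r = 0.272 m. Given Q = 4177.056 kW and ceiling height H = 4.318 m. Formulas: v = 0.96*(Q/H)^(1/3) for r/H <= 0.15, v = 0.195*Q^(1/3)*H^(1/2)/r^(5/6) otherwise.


r/H = 0.272 / 4.318 = 0.062992
r/H <= 0.15, so v = 0.96*(Q/H)^(1/3)
Q/H = 967.36
(Q/H)^(1/3) = 9.8900
v = 0.96 * 9.8900 = 9.4944 m/s

9.4944 m/s


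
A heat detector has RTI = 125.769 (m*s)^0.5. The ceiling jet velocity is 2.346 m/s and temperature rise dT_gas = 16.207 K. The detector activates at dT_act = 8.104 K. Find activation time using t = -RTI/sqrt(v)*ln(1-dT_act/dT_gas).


dT_act/dT_gas = 0.50003
ln(1 - 0.50003) = -0.69321
t = -125.769 / sqrt(2.346) * -0.69321 = 56.921 s

56.921 s


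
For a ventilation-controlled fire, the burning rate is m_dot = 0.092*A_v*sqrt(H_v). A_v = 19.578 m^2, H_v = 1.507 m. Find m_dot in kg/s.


sqrt(H_v) = 1.2276
m_dot = 0.092 * 19.578 * 1.2276 = 2.2111 kg/s

2.2111 kg/s


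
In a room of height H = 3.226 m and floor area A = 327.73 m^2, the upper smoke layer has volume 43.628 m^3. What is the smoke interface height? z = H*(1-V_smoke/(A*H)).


V/(A*H) = 0.041265
1 - 0.041265 = 0.95873
z = 3.226 * 0.95873 = 3.0929 m

3.0929 m


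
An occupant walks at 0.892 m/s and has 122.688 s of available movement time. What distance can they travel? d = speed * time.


d = 0.892 * 122.688 = 109.44 m

109.44 m


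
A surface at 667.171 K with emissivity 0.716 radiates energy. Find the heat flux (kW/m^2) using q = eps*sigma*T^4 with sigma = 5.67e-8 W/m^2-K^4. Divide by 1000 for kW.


T^4 = 1.9813e+11
q = 0.716 * 5.67e-8 * 1.9813e+11 / 1000 = 8.0435 kW/m^2

8.0435 kW/m^2


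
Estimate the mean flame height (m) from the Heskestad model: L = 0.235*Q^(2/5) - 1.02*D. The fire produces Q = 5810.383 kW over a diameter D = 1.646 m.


Q^(2/5) = 32.039
0.235 * Q^(2/5) = 7.5292
1.02 * D = 1.6789
L = 5.8503 m

5.8503 m


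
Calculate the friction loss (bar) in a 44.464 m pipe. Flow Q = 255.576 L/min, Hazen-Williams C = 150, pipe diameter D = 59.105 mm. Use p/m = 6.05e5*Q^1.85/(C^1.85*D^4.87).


Q^1.85 = 28439
C^1.85 = 10611
D^4.87 = 4.2443e+08
p/m = 0.0038202 bar/m
p_total = 0.0038202 * 44.464 = 0.16986 bar

0.16986 bar


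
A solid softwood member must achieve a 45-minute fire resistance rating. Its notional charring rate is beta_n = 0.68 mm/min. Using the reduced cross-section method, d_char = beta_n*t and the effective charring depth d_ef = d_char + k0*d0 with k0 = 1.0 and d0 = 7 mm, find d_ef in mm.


d_char = 0.68 * 45 = 30.6 mm
d_ef = 30.6 + 1.0*7 = 37.6 mm

37.6 mm


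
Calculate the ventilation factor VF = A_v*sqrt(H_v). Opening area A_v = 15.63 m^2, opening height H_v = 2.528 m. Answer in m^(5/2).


sqrt(H_v) = 1.5900
VF = 15.63 * 1.5900 = 24.851 m^(5/2)

24.851 m^(5/2)


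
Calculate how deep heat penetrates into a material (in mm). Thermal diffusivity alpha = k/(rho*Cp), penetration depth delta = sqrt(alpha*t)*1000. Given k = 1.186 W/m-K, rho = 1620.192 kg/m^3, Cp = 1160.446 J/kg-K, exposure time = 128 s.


alpha = 1.186 / (1620.192 * 1160.446) = 6.3080e-07 m^2/s
alpha * t = 8.0743e-05
delta = sqrt(8.0743e-05) * 1000 = 8.9857 mm

8.9857 mm


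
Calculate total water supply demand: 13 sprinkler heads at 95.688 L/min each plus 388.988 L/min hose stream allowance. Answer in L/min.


Sprinkler demand = 13 * 95.688 = 1243.944 L/min
Total = 1243.944 + 388.988 = 1632.932 L/min

1632.932 L/min


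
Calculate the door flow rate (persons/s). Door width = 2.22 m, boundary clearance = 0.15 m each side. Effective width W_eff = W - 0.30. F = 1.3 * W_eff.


W_eff = 2.22 - 0.30 = 1.92 m
F = 1.3 * 1.92 = 2.496 persons/s

2.496 persons/s


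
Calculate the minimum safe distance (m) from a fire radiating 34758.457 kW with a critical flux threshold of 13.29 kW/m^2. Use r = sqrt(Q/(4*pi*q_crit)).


4*pi*q_crit = 167.01
Q/(4*pi*q_crit) = 208.13
r = sqrt(208.13) = 14.427 m

14.427 m


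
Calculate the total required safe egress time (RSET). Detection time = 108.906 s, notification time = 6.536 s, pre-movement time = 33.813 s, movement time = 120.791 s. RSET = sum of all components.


Total = 108.906 + 6.536 + 33.813 + 120.791 = 270.046 s

270.046 s


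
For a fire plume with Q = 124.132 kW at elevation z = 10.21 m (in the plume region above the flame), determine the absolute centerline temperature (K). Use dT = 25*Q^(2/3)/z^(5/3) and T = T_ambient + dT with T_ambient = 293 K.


Q^(2/3) = 24.884
z^(5/3) = 48.052
dT = 25 * 24.884 / 48.052 = 12.947 K
T = 293 + 12.947 = 305.95 K

305.95 K
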